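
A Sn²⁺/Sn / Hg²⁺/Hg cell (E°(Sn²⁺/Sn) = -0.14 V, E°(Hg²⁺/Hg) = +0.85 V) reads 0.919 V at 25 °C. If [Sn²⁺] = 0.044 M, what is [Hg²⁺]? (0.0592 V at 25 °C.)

From the Nernst equation, log Q = n(E° − E)/0.0592 = 2(0.99 − 0.919)/0.0592 = 2.399, so Q = 250.
With Q = [Sn²⁺]/[Hg²⁺] and the known concentrations, [Hg²⁺] in the denominator gives [Hg²⁺] = 1.8 × 10^-4 M.

1.8 × 10^-4 M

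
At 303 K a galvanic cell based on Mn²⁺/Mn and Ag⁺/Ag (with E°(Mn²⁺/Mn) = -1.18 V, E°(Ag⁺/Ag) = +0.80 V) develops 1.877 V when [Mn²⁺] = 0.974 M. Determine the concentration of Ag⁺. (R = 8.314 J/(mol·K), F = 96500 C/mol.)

0.019 M

From the Nernst equation, ln Q = nF(E° − E)/RT = 2×96500×(1.98 − 1.877)/(8.314×303) = 7.891, so Q = 2670.
With Q = [Mn²⁺]/[Ag⁺]^2 and the known concentrations, [Ag⁺]^2 in the denominator gives [Ag⁺] = 0.019 M.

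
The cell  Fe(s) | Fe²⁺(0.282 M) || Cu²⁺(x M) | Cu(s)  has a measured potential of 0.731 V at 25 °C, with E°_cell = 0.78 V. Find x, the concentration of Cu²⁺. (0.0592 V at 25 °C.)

0.0062 M

From the Nernst equation, log Q = n(E° − E)/0.0592 = 2(0.78 − 0.731)/0.0592 = 1.655, so Q = 45.2.
With Q = [Fe²⁺]/[Cu²⁺] and the known concentrations, [Cu²⁺] in the denominator gives [Cu²⁺] = 0.0062 M.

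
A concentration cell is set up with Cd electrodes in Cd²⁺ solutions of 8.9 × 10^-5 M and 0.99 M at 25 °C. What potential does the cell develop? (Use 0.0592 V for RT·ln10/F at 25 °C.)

Both half-cells are Cd²⁺/Cd, so E°_cell = 0. The concentrated side is the cathode; the cell reaction moves Cd²⁺ from high to low concentration with n = 2.
Q = [Cd²⁺]_dilute/[Cd²⁺]_conc = 8.9 × 10^-5/0.99 = 8.99 × 10^-5.
E = 0 − (0.0592/2) log Q = −(0.0592/2)(-4.046) = 0.1198 V.

0.12 V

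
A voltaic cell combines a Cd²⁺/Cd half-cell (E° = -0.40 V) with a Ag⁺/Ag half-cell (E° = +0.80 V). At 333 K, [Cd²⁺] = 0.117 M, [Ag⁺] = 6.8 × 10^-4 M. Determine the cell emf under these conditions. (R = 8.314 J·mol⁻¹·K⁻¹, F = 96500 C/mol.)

The Ag⁺/Ag couple has the higher reduction potential and acts as the cathode, so E°_cell = +0.80 − (-0.40) = 1.20 V.
Balancing electrons gives n = 2; the reaction quotient is Q = [Cd²⁺]/[Ag⁺]^2 = 2.53 × 10^5.
E = E° − (RT/nF) ln Q = 1.20 − (8.314×333)/(2×96500) × (12.441) = 1.200 − 0.178 = 1.022 V.

1.02 V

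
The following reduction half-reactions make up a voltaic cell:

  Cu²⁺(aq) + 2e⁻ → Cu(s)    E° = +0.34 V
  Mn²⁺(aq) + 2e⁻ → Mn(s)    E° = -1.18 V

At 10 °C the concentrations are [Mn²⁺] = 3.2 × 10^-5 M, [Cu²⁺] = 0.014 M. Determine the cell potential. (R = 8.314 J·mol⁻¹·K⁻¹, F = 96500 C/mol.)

The Cu²⁺/Cu couple has the higher reduction potential and acts as the cathode, so E°_cell = +0.34 − (-1.18) = 1.52 V.
Balancing electrons gives n = 2; the reaction quotient is Q = [Mn²⁺]/[Cu²⁺] = 0.00229.
E = E° − (RT/nF) ln Q = 1.52 − (8.314×283)/(2×96500) × (-6.081) = 1.520 + 0.074 = 1.594 V.

1.59 V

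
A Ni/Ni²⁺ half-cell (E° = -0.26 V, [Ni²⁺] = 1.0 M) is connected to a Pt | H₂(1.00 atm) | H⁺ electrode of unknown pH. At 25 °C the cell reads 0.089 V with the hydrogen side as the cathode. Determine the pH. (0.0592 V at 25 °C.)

pH = 2.89

E°_cell = 0.26 V and n = 2.
log Q = n(E° − E)/0.0592 = 2×(0.26 − 0.089)/0.0592 = 5.777.
With Q = [Ni²⁺]·P(H₂) / [H⁺]^2, solving for [H⁺] gives log[H⁺] = -2.889, so pH = 2.89.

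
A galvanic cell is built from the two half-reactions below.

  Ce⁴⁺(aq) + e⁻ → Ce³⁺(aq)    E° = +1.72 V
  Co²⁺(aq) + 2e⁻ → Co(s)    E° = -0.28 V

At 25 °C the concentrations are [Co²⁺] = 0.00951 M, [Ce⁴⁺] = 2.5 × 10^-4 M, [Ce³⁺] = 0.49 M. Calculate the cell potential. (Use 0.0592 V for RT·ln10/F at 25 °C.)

The Ce⁴⁺/Ce³⁺ couple has the higher reduction potential and acts as the cathode, so E°_cell = +1.72 − (-0.28) = 2.00 V.
Balancing electrons gives n = 2; the reaction quotient is Q = [Co²⁺]·[Ce³⁺]^2/[Ce⁴⁺]^2 = 3.65 × 10^4.
At 25 °C, E = E° − (0.0592/n) log Q = 2.00 − (0.0592/2)(4.563) = 2.000 − 0.135 = 1.865 V.

1.86 V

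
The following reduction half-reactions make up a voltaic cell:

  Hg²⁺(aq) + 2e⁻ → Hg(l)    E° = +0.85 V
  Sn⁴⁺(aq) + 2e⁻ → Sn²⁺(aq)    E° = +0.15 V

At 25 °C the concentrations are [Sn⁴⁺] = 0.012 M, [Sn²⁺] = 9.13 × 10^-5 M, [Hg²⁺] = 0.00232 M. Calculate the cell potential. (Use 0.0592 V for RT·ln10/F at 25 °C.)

The Hg²⁺/Hg couple has the higher reduction potential and acts as the cathode, so E°_cell = +0.85 − (+0.15) = 0.70 V.
Balancing electrons gives n = 2; the reaction quotient is Q = [Sn⁴⁺]/([Sn²⁺]·[Hg²⁺]) = 5.67 × 10^4.
At 25 °C, E = E° − (0.0592/n) log Q = 0.70 − (0.0592/2)(4.753) = 0.700 − 0.141 = 0.559 V.

0.559 V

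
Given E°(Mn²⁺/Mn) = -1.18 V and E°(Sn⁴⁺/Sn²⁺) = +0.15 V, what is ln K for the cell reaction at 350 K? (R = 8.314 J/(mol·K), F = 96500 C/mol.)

E°_cell = +0.15 − (-1.18) = 1.33 V, with n = 2 electrons transferred.
At equilibrium E = 0, so the Nernst equation gives ln K = nFE°/RT = (2)(96500)(1.33)/((8.314)(350)) = 88.21.

ln K = 88.2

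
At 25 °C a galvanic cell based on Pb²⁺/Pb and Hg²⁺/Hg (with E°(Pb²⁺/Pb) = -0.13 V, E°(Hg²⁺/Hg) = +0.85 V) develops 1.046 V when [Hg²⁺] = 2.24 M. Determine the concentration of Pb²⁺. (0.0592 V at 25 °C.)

0.013 M

From the Nernst equation, log Q = n(E° − E)/0.0592 = 2(0.98 − 1.046)/0.0592 = -2.230, so Q = 0.00589.
With Q = [Pb²⁺]/[Hg²⁺] and the known concentrations, [Pb²⁺] in the numerator gives [Pb²⁺] = 0.013 M.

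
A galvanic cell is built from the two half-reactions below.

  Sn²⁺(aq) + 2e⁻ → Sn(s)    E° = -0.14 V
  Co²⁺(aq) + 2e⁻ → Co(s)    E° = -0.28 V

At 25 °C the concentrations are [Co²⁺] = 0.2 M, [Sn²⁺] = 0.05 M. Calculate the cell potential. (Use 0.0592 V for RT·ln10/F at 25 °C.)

0.122 V

The Sn²⁺/Sn couple has the higher reduction potential and acts as the cathode, so E°_cell = -0.14 − (-0.28) = 0.14 V.
Balancing electrons gives n = 2; the reaction quotient is Q = [Co²⁺]/[Sn²⁺] = 4.00.
At 25 °C, E = E° − (0.0592/n) log Q = 0.14 − (0.0592/2)(0.602) = 0.140 − 0.018 = 0.122 V.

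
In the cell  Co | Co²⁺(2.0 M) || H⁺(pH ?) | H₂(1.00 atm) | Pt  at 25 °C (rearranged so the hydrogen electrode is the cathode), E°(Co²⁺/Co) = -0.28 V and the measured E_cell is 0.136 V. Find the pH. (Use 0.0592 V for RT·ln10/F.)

E°_cell = 0.28 V and n = 2.
log Q = n(E° − E)/0.0592 = 2×(0.28 − 0.136)/0.0592 = 4.865.
With Q = [Co²⁺]·P(H₂) / [H⁺]^2, solving for [H⁺] gives log[H⁺] = -2.282, so pH = 2.28.

pH = 2.28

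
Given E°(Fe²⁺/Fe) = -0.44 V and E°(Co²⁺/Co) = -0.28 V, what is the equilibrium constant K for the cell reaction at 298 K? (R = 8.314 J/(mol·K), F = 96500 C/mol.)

2.6 × 10^5

E°_cell = -0.28 − (-0.44) = 0.16 V, with n = 2 electrons transferred.
At equilibrium E = 0, so the Nernst equation gives ln K = nFE°/RT = (2)(96500)(0.16)/((8.314)(298)) = 12.46.
K = e^12.46 = 2.6 × 10^5.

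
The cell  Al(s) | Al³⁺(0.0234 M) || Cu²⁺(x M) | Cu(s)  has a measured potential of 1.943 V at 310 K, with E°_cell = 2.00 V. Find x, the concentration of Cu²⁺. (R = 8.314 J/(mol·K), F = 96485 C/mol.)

From the Nernst equation, ln Q = nF(E° − E)/RT = 6×96485×(2.00 − 1.943)/(8.314×310) = 12.803, so Q = 3.63 × 10^5.
With Q = [Al³⁺]^2/[Cu²⁺]^3 and the known concentrations, [Cu²⁺]^3 in the denominator gives [Cu²⁺] = 0.0011 M.

0.0011 M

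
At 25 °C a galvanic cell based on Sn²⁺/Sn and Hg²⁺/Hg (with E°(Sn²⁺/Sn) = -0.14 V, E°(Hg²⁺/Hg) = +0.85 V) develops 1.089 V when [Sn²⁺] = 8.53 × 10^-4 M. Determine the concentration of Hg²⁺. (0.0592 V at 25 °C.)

From the Nernst equation, log Q = n(E° − E)/0.0592 = 2(0.99 − 1.089)/0.0592 = -3.345, so Q = 4.52 × 10^-4.
With Q = [Sn²⁺]/[Hg²⁺] and the known concentrations, [Hg²⁺] in the denominator gives [Hg²⁺] = 1.9 M.

1.9 M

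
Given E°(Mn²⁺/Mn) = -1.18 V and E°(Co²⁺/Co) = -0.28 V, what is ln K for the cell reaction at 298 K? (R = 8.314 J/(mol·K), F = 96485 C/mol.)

ln K = 70.1

E°_cell = -0.28 − (-1.18) = 0.90 V, with n = 2 electrons transferred.
At equilibrium E = 0, so the Nernst equation gives ln K = nFE°/RT = (2)(96485)(0.90)/((8.314)(298)) = 70.10.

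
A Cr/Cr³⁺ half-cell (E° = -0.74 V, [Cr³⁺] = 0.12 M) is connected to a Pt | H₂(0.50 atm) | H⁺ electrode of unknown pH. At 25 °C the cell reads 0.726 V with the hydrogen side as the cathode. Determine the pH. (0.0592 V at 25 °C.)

E°_cell = 0.74 V and n = 6.
log Q = n(E° − E)/0.0592 = 6×(0.74 − 0.726)/0.0592 = 1.419.
With Q = [Cr³⁺]^2·P(H₂)^3 / [H⁺]^6, solving for [H⁺] gives log[H⁺] = -0.694, so pH = 0.69.

pH = 0.69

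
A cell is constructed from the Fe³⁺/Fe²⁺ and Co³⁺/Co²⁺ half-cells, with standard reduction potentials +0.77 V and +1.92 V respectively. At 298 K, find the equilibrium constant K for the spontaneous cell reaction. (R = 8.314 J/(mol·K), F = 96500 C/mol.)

2.8 × 10^19

E°_cell = +1.92 − (+0.77) = 1.15 V, with n = 1 electron transferred.
At equilibrium E = 0, so the Nernst equation gives ln K = nFE°/RT = (1)(96500)(1.15)/((8.314)(298)) = 44.79.
K = e^44.79 = 2.8 × 10^19.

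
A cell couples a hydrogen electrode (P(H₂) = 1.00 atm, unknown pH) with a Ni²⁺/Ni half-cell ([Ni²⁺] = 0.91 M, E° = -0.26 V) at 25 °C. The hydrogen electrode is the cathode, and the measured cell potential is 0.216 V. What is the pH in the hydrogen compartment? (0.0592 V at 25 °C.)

E°_cell = 0.26 V and n = 2.
log Q = n(E° − E)/0.0592 = 2×(0.26 − 0.216)/0.0592 = 1.486.
With Q = [Ni²⁺]·P(H₂) / [H⁺]^2, solving for [H⁺] gives log[H⁺] = -0.764, so pH = 0.76.

pH = 0.76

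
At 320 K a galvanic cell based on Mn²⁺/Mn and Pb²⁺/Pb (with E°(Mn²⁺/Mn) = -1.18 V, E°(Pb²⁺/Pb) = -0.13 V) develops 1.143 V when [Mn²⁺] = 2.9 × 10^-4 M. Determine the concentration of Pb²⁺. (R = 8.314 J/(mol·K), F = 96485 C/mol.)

From the Nernst equation, ln Q = nF(E° − E)/RT = 2×96485×(1.05 − 1.143)/(8.314×320) = -6.745, so Q = 0.00118.
With Q = [Mn²⁺]/[Pb²⁺] and the known concentrations, [Pb²⁺] in the denominator gives [Pb²⁺] = 0.25 M.

0.25 M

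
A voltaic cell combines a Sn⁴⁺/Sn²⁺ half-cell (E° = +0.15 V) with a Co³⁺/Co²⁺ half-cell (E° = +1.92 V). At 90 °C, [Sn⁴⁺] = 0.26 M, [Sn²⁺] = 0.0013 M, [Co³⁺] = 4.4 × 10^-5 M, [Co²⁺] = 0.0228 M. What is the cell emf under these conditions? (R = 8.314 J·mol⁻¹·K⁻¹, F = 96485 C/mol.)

The Co³⁺/Co²⁺ couple has the higher reduction potential and acts as the cathode, so E°_cell = +1.92 − (+0.15) = 1.77 V.
Balancing electrons gives n = 2; the reaction quotient is Q = [Sn⁴⁺]·[Co²⁺]^2/([Sn²⁺]·[Co³⁺]^2) = 5.37 × 10^7.
E = E° − (RT/nF) ln Q = 1.77 − (8.314×363)/(2×96485) × (17.799) = 1.770 − 0.278 = 1.492 V.

1.49 V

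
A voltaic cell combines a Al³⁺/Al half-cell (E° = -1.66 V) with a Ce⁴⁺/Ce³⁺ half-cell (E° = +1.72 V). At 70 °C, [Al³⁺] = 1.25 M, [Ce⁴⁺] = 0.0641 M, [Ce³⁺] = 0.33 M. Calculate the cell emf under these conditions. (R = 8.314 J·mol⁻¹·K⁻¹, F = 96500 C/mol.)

3.33 V

The Ce⁴⁺/Ce³⁺ couple has the higher reduction potential and acts as the cathode, so E°_cell = +1.72 − (-1.66) = 3.38 V.
Balancing electrons gives n = 3; the reaction quotient is Q = [Al³⁺]·[Ce³⁺]^3/[Ce⁴⁺]^3 = 171.
E = E° − (RT/nF) ln Q = 3.38 − (8.314×343)/(3×96500) × (5.139) = 3.380 − 0.051 = 3.329 V.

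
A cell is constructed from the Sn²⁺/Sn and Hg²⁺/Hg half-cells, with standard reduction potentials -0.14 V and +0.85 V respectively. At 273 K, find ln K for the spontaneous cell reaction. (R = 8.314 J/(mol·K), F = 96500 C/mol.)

ln K = 84.2

E°_cell = +0.85 − (-0.14) = 0.99 V, with n = 2 electrons transferred.
At equilibrium E = 0, so the Nernst equation gives ln K = nFE°/RT = (2)(96500)(0.99)/((8.314)(273)) = 84.18.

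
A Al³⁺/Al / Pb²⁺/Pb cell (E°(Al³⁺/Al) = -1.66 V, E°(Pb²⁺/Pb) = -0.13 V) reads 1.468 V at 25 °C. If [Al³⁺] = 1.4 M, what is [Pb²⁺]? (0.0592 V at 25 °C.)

From the Nernst equation, log Q = n(E° − E)/0.0592 = 6(1.53 − 1.468)/0.0592 = 6.284, so Q = 1.92 × 10^6.
With Q = [Al³⁺]^2/[Pb²⁺]^3 and the known concentrations, [Pb²⁺]^3 in the denominator gives [Pb²⁺] = 0.01 M.

0.01 M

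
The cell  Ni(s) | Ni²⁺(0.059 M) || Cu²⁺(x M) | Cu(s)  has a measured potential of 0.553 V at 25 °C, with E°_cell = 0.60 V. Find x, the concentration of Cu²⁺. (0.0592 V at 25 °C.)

From the Nernst equation, log Q = n(E° − E)/0.0592 = 2(0.60 − 0.553)/0.0592 = 1.588, so Q = 38.7.
With Q = [Ni²⁺]/[Cu²⁺] and the known concentrations, [Cu²⁺] in the denominator gives [Cu²⁺] = 0.0015 M.

0.0015 M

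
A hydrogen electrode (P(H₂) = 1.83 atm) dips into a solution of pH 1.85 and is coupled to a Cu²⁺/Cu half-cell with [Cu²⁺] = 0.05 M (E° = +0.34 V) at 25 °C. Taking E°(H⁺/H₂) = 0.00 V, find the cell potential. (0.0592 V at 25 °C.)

0.42 V

The Cu²⁺/Cu couple is the cathode, so E°_cell = 0.34 V; n = 2.
[H⁺] = 10^(−1.85) = 0.014 M, and Q = [H⁺]^2 / ([Cu²⁺]·P(H₂)) = 0.00218.
E = E° − (0.0592/2) log Q = 0.34 − (0.0592/2)(-2.661) = 0.419 V.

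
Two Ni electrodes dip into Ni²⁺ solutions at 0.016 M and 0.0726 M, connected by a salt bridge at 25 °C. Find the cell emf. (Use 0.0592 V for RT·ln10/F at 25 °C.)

0.019 V

Both half-cells are Ni²⁺/Ni, so E°_cell = 0. The concentrated side is the cathode; the cell reaction moves Ni²⁺ from high to low concentration with n = 2.
Q = [Ni²⁺]_dilute/[Ni²⁺]_conc = 0.016/0.0726 = 0.220.
E = 0 − (0.0592/2) log Q = −(0.0592/2)(-0.657) = 0.0194 V.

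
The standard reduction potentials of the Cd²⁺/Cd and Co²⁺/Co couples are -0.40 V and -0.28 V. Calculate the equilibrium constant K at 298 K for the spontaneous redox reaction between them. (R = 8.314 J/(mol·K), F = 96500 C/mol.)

1.1 × 10^4

E°_cell = -0.28 − (-0.40) = 0.12 V, with n = 2 electrons transferred.
At equilibrium E = 0, so the Nernst equation gives ln K = nFE°/RT = (2)(96500)(0.12)/((8.314)(298)) = 9.35.
K = e^9.35 = 1.1 × 10^4.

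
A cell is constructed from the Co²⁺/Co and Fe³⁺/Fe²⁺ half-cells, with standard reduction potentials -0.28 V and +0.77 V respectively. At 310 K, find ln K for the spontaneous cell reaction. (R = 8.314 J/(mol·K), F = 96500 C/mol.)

ln K = 78.6

E°_cell = +0.77 − (-0.28) = 1.05 V, with n = 2 electrons transferred.
At equilibrium E = 0, so the Nernst equation gives ln K = nFE°/RT = (2)(96500)(1.05)/((8.314)(310)) = 78.63.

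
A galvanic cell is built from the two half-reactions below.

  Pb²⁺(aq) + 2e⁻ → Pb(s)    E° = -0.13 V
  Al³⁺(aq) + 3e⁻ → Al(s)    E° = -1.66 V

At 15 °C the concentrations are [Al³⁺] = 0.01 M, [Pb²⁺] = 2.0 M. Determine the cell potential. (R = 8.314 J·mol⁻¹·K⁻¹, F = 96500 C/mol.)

1.58 V

The Pb²⁺/Pb couple has the higher reduction potential and acts as the cathode, so E°_cell = -0.13 − (-1.66) = 1.53 V.
Balancing electrons gives n = 6; the reaction quotient is Q = [Al³⁺]^2/[Pb²⁺]^3 = 1.25 × 10^-5.
E = E° − (RT/nF) ln Q = 1.53 − (8.314×288)/(6×96500) × (-11.290) = 1.530 + 0.047 = 1.577 V.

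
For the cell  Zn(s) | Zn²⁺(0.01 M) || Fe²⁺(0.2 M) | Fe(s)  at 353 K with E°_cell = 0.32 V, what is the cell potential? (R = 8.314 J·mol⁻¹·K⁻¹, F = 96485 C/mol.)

0.366 V

Balancing electrons gives n = 2; the reaction quotient is Q = [Zn²⁺]/[Fe²⁺] = 0.0500.
E = E° − (RT/nF) ln Q = 0.32 − (8.314×353)/(2×96485) × (-2.996) = 0.320 + 0.046 = 0.366 V.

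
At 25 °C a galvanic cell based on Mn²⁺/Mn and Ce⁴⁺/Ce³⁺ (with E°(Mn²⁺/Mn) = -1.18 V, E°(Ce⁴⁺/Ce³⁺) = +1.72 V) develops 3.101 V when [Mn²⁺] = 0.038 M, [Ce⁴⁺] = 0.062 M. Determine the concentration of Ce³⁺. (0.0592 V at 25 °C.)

From the Nernst equation, log Q = n(E° − E)/0.0592 = 2(2.90 − 3.101)/0.0592 = -6.791, so Q = 1.62 × 10^-7.
With Q = [Mn²⁺]·[Ce³⁺]^2/[Ce⁴⁺]^2 and the known concentrations, [Ce³⁺]^2 in the numerator gives [Ce³⁺] = 1.3 × 10^-4 M.

1.3 × 10^-4 M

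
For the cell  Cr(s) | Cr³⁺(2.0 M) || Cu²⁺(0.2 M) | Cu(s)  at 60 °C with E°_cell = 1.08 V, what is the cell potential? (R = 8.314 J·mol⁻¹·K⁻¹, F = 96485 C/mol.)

Balancing electrons gives n = 6; the reaction quotient is Q = [Cr³⁺]^2/[Cu²⁺]^3 = 500.
E = E° − (RT/nF) ln Q = 1.08 − (8.314×333)/(6×96485) × (6.215) = 1.080 − 0.030 = 1.050 V.

1.05 V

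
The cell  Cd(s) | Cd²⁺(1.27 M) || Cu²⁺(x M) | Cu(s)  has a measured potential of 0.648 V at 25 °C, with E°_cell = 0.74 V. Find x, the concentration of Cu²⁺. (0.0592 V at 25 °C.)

9.9 × 10^-4 M

From the Nernst equation, log Q = n(E° − E)/0.0592 = 2(0.74 − 0.648)/0.0592 = 3.108, so Q = 1280.
With Q = [Cd²⁺]/[Cu²⁺] and the known concentrations, [Cu²⁺] in the denominator gives [Cu²⁺] = 9.9 × 10^-4 M.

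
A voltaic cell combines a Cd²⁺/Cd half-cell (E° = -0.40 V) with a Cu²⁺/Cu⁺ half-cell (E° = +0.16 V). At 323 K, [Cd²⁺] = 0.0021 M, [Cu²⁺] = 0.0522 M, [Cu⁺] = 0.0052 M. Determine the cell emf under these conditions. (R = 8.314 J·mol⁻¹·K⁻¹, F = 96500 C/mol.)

0.710 V

The Cu²⁺/Cu⁺ couple has the higher reduction potential and acts as the cathode, so E°_cell = +0.16 − (-0.40) = 0.56 V.
Balancing electrons gives n = 2; the reaction quotient is Q = [Cd²⁺]·[Cu⁺]^2/[Cu²⁺]^2 = 2.08 × 10^-5.
E = E° − (RT/nF) ln Q = 0.56 − (8.314×323)/(2×96500) × (-10.779) = 0.560 + 0.150 = 0.710 V.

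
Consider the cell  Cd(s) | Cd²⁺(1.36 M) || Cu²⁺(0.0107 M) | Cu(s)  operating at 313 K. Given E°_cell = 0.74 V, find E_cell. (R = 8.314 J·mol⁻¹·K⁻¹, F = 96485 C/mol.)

Balancing electrons gives n = 2; the reaction quotient is Q = [Cd²⁺]/[Cu²⁺] = 127.
E = E° − (RT/nF) ln Q = 0.74 − (8.314×313)/(2×96485) × (4.845) = 0.740 − 0.065 = 0.675 V.

0.675 V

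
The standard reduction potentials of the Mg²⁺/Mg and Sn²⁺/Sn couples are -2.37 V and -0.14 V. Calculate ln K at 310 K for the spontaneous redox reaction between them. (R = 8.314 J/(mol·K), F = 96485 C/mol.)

ln K = 167.0

E°_cell = -0.14 − (-2.37) = 2.23 V, with n = 2 electrons transferred.
At equilibrium E = 0, so the Nernst equation gives ln K = nFE°/RT = (2)(96485)(2.23)/((8.314)(310)) = 166.96.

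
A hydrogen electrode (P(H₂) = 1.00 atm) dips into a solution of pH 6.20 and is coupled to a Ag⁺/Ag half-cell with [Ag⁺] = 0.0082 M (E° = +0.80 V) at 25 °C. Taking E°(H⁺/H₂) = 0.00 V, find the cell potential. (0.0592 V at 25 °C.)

The Ag⁺/Ag couple is the cathode, so E°_cell = 0.80 V; n = 2.
[H⁺] = 10^(−6.20) = 6.3 × 10^-7 M, and Q = [H⁺]^2 / ([Ag⁺]^2·P(H₂)) = 5.92 × 10^-9.
E = E° − (0.0592/2) log Q = 0.80 − (0.0592/2)(-8.228) = 1.044 V.

1.04 V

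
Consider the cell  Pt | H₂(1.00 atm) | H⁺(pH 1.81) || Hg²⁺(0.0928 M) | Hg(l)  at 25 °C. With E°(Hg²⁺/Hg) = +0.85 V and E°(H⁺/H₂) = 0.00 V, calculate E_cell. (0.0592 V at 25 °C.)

The Hg²⁺/Hg couple is the cathode, so E°_cell = 0.85 V; n = 2.
[H⁺] = 10^(−1.81) = 0.015 M, and Q = [H⁺]^2 / ([Hg²⁺]·P(H₂)) = 0.00258.
E = E° − (0.0592/2) log Q = 0.85 − (0.0592/2)(-2.588) = 0.927 V.

0.93 V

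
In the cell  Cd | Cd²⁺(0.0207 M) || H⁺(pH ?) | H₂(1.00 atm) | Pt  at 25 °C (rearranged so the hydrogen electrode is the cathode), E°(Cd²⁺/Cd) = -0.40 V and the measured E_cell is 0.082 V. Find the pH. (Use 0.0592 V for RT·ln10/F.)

E°_cell = 0.40 V and n = 2.
log Q = n(E° − E)/0.0592 = 2×(0.40 − 0.082)/0.0592 = 10.743.
With Q = [Cd²⁺]·P(H₂) / [H⁺]^2, solving for [H⁺] gives log[H⁺] = -6.214, so pH = 6.21.

pH = 6.21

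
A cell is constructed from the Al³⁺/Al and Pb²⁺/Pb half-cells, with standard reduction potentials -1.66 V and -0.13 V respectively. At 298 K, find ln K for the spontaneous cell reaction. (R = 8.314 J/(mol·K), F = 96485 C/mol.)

E°_cell = -0.13 − (-1.66) = 1.53 V, with n = 6 electrons transferred.
At equilibrium E = 0, so the Nernst equation gives ln K = nFE°/RT = (6)(96485)(1.53)/((8.314)(298)) = 357.50.

ln K = 357.5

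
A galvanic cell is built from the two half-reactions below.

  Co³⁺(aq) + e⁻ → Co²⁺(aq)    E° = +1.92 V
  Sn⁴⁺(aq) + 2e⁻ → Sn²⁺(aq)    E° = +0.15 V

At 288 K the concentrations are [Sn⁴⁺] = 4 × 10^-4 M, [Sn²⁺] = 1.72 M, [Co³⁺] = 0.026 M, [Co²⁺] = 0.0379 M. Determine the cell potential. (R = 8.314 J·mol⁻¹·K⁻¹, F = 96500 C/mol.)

1.86 V

The Co³⁺/Co²⁺ couple has the higher reduction potential and acts as the cathode, so E°_cell = +1.92 − (+0.15) = 1.77 V.
Balancing electrons gives n = 2; the reaction quotient is Q = [Sn⁴⁺]·[Co²⁺]^2/([Sn²⁺]·[Co³⁺]^2) = 4.94 × 10^-4.
E = E° − (RT/nF) ln Q = 1.77 − (8.314×288)/(2×96500) × (-7.613) = 1.770 + 0.094 = 1.864 V.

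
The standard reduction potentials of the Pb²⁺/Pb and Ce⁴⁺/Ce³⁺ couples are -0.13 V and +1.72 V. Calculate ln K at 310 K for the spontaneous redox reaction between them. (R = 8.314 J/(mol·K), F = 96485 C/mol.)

E°_cell = +1.72 − (-0.13) = 1.85 V, with n = 2 electrons transferred.
At equilibrium E = 0, so the Nernst equation gives ln K = nFE°/RT = (2)(96485)(1.85)/((8.314)(310)) = 138.51.

ln K = 138.5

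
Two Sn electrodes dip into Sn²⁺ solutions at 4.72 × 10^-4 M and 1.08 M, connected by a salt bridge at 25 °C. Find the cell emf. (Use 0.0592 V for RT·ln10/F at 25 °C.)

Both half-cells are Sn²⁺/Sn, so E°_cell = 0. The concentrated side is the cathode; the cell reaction moves Sn²⁺ from high to low concentration with n = 2.
Q = [Sn²⁺]_dilute/[Sn²⁺]_conc = 4.72 × 10^-4/1.08 = 4.37 × 10^-4.
E = 0 − (0.0592/2) log Q = −(0.0592/2)(-3.359) = 0.0994 V.

0.099 V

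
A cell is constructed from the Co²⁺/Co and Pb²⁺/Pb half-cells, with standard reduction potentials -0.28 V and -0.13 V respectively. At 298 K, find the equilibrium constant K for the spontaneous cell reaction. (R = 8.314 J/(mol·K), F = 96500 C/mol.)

E°_cell = -0.13 − (-0.28) = 0.15 V, with n = 2 electrons transferred.
At equilibrium E = 0, so the Nernst equation gives ln K = nFE°/RT = (2)(96500)(0.15)/((8.314)(298)) = 11.68.
K = e^11.68 = 1.2 × 10^5.

1.2 × 10^5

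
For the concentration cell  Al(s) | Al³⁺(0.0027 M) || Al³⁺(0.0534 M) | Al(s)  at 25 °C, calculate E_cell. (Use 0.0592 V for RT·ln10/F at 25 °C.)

Both half-cells are Al³⁺/Al, so E°_cell = 0. The concentrated side is the cathode; the cell reaction moves Al³⁺ from high to low concentration with n = 3.
Q = [Al³⁺]_dilute/[Al³⁺]_conc = 0.0027/0.0534 = 0.0506.
E = 0 − (0.0592/3) log Q = −(0.0592/3)(-1.296) = 0.0256 V.

0.026 V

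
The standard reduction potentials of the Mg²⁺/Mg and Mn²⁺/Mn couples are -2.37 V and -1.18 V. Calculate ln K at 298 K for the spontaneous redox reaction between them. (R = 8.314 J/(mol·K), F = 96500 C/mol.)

ln K = 92.7

E°_cell = -1.18 − (-2.37) = 1.19 V, with n = 2 electrons transferred.
At equilibrium E = 0, so the Nernst equation gives ln K = nFE°/RT = (2)(96500)(1.19)/((8.314)(298)) = 92.70.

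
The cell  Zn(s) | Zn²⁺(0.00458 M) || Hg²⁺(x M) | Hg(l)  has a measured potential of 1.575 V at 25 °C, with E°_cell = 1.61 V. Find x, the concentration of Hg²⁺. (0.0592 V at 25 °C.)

From the Nernst equation, log Q = n(E° − E)/0.0592 = 2(1.61 − 1.575)/0.0592 = 1.182, so Q = 15.2.
With Q = [Zn²⁺]/[Hg²⁺] and the known concentrations, [Hg²⁺] in the denominator gives [Hg²⁺] = 3 × 10^-4 M.

3 × 10^-4 M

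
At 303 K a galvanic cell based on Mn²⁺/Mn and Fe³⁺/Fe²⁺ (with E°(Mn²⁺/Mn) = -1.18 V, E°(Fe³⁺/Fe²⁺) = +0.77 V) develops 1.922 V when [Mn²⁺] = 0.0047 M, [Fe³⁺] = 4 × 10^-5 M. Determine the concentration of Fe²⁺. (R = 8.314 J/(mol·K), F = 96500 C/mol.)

From the Nernst equation, ln Q = nF(E° − E)/RT = 2×96500×(1.95 − 1.922)/(8.314×303) = 2.145, so Q = 8.54.
With Q = [Mn²⁺]·[Fe²⁺]^2/[Fe³⁺]^2 and the known concentrations, [Fe²⁺]^2 in the numerator gives [Fe²⁺] = 0.0017 M.

0.0017 M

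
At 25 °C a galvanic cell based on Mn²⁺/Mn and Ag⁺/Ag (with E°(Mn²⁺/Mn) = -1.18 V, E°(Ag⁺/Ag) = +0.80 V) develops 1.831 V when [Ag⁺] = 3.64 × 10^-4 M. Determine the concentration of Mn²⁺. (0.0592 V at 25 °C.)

0.014 M

From the Nernst equation, log Q = n(E° − E)/0.0592 = 2(1.98 − 1.831)/0.0592 = 5.034, so Q = 1.08 × 10^5.
With Q = [Mn²⁺]/[Ag⁺]^2 and the known concentrations, [Mn²⁺] in the numerator gives [Mn²⁺] = 0.014 M.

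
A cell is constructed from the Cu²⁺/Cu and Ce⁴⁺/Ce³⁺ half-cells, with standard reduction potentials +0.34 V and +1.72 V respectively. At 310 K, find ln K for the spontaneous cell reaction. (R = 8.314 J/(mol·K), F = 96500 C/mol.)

ln K = 103.3

E°_cell = +1.72 − (+0.34) = 1.38 V, with n = 2 electrons transferred.
At equilibrium E = 0, so the Nernst equation gives ln K = nFE°/RT = (2)(96500)(1.38)/((8.314)(310)) = 103.34.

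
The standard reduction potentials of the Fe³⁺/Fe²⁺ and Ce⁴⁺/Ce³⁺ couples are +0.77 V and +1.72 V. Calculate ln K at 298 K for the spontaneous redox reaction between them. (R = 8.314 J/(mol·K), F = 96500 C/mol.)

ln K = 37.0

E°_cell = +1.72 − (+0.77) = 0.95 V, with n = 1 electron transferred.
At equilibrium E = 0, so the Nernst equation gives ln K = nFE°/RT = (1)(96500)(0.95)/((8.314)(298)) = 37.00.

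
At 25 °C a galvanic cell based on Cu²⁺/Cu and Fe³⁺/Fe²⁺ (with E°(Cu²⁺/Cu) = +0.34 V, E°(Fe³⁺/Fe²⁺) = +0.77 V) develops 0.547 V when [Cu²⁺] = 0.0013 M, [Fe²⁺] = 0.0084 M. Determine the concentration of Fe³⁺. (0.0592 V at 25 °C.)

From the Nernst equation, log Q = n(E° − E)/0.0592 = 2(0.43 − 0.547)/0.0592 = -3.953, so Q = 1.12 × 10^-4.
With Q = [Cu²⁺]·[Fe²⁺]^2/[Fe³⁺]^2 and the known concentrations, [Fe³⁺]^2 in the denominator gives [Fe³⁺] = 0.029 M.

0.029 M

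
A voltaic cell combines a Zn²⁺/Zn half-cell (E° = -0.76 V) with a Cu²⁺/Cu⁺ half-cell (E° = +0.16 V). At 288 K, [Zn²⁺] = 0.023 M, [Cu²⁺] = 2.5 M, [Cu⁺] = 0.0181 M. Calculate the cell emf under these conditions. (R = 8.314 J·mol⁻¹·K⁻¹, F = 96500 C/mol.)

The Cu²⁺/Cu⁺ couple has the higher reduction potential and acts as the cathode, so E°_cell = +0.16 − (-0.76) = 0.92 V.
Balancing electrons gives n = 2; the reaction quotient is Q = [Zn²⁺]·[Cu⁺]^2/[Cu²⁺]^2 = 1.21 × 10^-6.
E = E° − (RT/nF) ln Q = 0.92 − (8.314×288)/(2×96500) × (-13.629) = 0.920 + 0.169 = 1.089 V.

1.09 V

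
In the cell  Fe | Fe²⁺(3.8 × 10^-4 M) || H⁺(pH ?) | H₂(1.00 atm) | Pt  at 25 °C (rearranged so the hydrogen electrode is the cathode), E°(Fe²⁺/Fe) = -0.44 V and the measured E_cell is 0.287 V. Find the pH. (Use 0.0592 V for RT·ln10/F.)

pH = 4.29

E°_cell = 0.44 V and n = 2.
log Q = n(E° − E)/0.0592 = 2×(0.44 − 0.287)/0.0592 = 5.169.
With Q = [Fe²⁺]·P(H₂) / [H⁺]^2, solving for [H⁺] gives log[H⁺] = -4.295, so pH = 4.29.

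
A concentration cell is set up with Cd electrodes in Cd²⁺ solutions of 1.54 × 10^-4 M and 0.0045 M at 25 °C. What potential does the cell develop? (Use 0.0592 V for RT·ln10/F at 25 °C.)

Both half-cells are Cd²⁺/Cd, so E°_cell = 0. The concentrated side is the cathode; the cell reaction moves Cd²⁺ from high to low concentration with n = 2.
Q = [Cd²⁺]_dilute/[Cd²⁺]_conc = 1.54 × 10^-4/0.0045 = 0.0342.
E = 0 − (0.0592/2) log Q = −(0.0592/2)(-1.466) = 0.0434 V.

0.043 V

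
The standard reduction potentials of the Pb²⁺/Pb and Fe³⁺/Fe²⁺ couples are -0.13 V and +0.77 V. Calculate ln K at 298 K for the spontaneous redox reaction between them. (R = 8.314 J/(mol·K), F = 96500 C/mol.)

E°_cell = +0.77 − (-0.13) = 0.90 V, with n = 2 electrons transferred.
At equilibrium E = 0, so the Nernst equation gives ln K = nFE°/RT = (2)(96500)(0.90)/((8.314)(298)) = 70.11.

ln K = 70.1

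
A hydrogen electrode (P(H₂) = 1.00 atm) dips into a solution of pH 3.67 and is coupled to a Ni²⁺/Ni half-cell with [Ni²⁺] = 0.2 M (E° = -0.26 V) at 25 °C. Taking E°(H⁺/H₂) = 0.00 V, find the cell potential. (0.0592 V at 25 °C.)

The hydrogen couple is the cathode, so E°_cell = 0.26 V; n = 2.
[H⁺] = 10^(−3.67) = 2.1 × 10^-4 M, and Q = [Ni²⁺]·P(H₂) / [H⁺]^2 = 4.38 × 10^6.
E = E° − (0.0592/2) log Q = 0.26 − (0.0592/2)(6.641) = 0.063 V.

0.063 V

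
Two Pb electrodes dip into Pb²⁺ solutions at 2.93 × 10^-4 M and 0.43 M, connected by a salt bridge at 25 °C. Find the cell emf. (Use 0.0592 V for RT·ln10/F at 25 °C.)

Both half-cells are Pb²⁺/Pb, so E°_cell = 0. The concentrated side is the cathode; the cell reaction moves Pb²⁺ from high to low concentration with n = 2.
Q = [Pb²⁺]_dilute/[Pb²⁺]_conc = 2.93 × 10^-4/0.43 = 6.81 × 10^-4.
E = 0 − (0.0592/2) log Q = −(0.0592/2)(-3.167) = 0.0937 V.

0.094 V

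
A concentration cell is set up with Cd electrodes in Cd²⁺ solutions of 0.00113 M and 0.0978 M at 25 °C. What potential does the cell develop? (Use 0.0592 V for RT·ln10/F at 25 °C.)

0.057 V

Both half-cells are Cd²⁺/Cd, so E°_cell = 0. The concentrated side is the cathode; the cell reaction moves Cd²⁺ from high to low concentration with n = 2.
Q = [Cd²⁺]_dilute/[Cd²⁺]_conc = 0.00113/0.0978 = 0.0116.
E = 0 − (0.0592/2) log Q = −(0.0592/2)(-1.937) = 0.0573 V.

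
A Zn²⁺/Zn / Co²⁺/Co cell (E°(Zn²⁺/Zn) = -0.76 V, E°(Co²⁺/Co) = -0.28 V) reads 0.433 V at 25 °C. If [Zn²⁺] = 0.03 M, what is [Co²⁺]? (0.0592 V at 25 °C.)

From the Nernst equation, log Q = n(E° − E)/0.0592 = 2(0.48 − 0.433)/0.0592 = 1.588, so Q = 38.7.
With Q = [Zn²⁺]/[Co²⁺] and the known concentrations, [Co²⁺] in the denominator gives [Co²⁺] = 7.7 × 10^-4 M.

7.7 × 10^-4 M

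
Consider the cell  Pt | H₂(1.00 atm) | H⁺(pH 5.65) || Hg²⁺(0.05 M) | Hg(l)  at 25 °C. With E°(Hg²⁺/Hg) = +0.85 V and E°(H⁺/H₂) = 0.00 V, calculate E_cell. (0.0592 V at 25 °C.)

The Hg²⁺/Hg couple is the cathode, so E°_cell = 0.85 V; n = 2.
[H⁺] = 10^(−5.65) = 2.2 × 10^-6 M, and Q = [H⁺]^2 / ([Hg²⁺]·P(H₂)) = 1 × 10^-10.
E = E° − (0.0592/2) log Q = 0.85 − (0.0592/2)(-9.999) = 1.146 V.

1.15 V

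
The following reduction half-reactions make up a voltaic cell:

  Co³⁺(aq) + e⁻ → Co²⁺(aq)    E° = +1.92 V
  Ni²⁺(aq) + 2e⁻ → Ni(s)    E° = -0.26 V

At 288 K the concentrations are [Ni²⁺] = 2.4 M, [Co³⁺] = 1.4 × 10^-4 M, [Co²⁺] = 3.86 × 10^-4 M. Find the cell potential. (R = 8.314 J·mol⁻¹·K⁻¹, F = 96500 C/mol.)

The Co³⁺/Co²⁺ couple has the higher reduction potential and acts as the cathode, so E°_cell = +1.92 − (-0.26) = 2.18 V.
Balancing electrons gives n = 2; the reaction quotient is Q = [Ni²⁺]·[Co²⁺]^2/[Co³⁺]^2 = 18.2.
E = E° − (RT/nF) ln Q = 2.18 − (8.314×288)/(2×96500) × (2.904) = 2.180 − 0.036 = 2.144 V.

2.14 V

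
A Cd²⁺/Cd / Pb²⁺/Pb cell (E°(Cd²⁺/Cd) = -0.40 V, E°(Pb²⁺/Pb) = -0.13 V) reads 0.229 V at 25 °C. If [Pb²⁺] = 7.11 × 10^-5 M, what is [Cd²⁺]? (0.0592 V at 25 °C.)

From the Nernst equation, log Q = n(E° − E)/0.0592 = 2(0.27 − 0.229)/0.0592 = 1.385, so Q = 24.3.
With Q = [Cd²⁺]/[Pb²⁺] and the known concentrations, [Cd²⁺] in the numerator gives [Cd²⁺] = 0.0017 M.

0.0017 M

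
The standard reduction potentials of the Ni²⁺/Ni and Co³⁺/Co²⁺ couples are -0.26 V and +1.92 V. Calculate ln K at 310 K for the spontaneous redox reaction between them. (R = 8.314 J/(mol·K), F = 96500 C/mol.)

E°_cell = +1.92 − (-0.26) = 2.18 V, with n = 2 electrons transferred.
At equilibrium E = 0, so the Nernst equation gives ln K = nFE°/RT = (2)(96500)(2.18)/((8.314)(310)) = 163.25.

ln K = 163.2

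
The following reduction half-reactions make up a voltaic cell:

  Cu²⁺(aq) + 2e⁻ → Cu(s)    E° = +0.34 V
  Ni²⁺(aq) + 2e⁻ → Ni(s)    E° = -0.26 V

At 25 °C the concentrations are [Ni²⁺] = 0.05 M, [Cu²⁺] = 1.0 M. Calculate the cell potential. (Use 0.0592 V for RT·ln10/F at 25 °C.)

0.639 V

The Cu²⁺/Cu couple has the higher reduction potential and acts as the cathode, so E°_cell = +0.34 − (-0.26) = 0.60 V.
Balancing electrons gives n = 2; the reaction quotient is Q = [Ni²⁺]/[Cu²⁺] = 0.0500.
At 25 °C, E = E° − (0.0592/n) log Q = 0.60 − (0.0592/2)(-1.301) = 0.600 + 0.039 = 0.639 V.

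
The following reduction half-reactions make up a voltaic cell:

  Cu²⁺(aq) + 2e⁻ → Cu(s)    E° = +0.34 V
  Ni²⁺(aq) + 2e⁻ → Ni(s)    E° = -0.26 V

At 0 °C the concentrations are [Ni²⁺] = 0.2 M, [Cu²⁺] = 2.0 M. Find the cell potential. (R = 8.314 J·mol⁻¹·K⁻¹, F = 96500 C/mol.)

0.627 V

The Cu²⁺/Cu couple has the higher reduction potential and acts as the cathode, so E°_cell = +0.34 − (-0.26) = 0.60 V.
Balancing electrons gives n = 2; the reaction quotient is Q = [Ni²⁺]/[Cu²⁺] = 0.100.
E = E° − (RT/nF) ln Q = 0.60 − (8.314×273)/(2×96500) × (-2.303) = 0.600 + 0.027 = 0.627 V.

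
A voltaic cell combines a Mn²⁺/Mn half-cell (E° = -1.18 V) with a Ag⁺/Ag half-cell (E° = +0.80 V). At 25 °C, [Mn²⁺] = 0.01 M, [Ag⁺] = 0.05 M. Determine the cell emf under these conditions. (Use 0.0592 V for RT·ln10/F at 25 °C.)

The Ag⁺/Ag couple has the higher reduction potential and acts as the cathode, so E°_cell = +0.80 − (-1.18) = 1.98 V.
Balancing electrons gives n = 2; the reaction quotient is Q = [Mn²⁺]/[Ag⁺]^2 = 4.00.
At 25 °C, E = E° − (0.0592/n) log Q = 1.98 − (0.0592/2)(0.602) = 1.980 − 0.018 = 1.962 V.

1.96 V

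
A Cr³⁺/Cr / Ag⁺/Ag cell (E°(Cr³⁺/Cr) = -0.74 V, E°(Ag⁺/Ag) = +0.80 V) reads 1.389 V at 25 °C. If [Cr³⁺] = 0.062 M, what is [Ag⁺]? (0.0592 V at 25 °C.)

From the Nernst equation, log Q = n(E° − E)/0.0592 = 3(1.54 − 1.389)/0.0592 = 7.652, so Q = 4.49 × 10^7.
With Q = [Cr³⁺]/[Ag⁺]^3 and the known concentrations, [Ag⁺]^3 in the denominator gives [Ag⁺] = 0.0011 M.

0.0011 M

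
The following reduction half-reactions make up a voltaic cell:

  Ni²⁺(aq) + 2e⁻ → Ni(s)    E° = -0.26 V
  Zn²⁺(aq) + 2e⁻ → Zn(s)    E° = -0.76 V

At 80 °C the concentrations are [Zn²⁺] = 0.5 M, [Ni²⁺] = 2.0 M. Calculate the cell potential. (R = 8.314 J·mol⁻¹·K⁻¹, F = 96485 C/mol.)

The Ni²⁺/Ni couple has the higher reduction potential and acts as the cathode, so E°_cell = -0.26 − (-0.76) = 0.50 V.
Balancing electrons gives n = 2; the reaction quotient is Q = [Zn²⁺]/[Ni²⁺] = 0.250.
E = E° − (RT/nF) ln Q = 0.50 − (8.314×353)/(2×96485) × (-1.386) = 0.500 + 0.021 = 0.521 V.

0.521 V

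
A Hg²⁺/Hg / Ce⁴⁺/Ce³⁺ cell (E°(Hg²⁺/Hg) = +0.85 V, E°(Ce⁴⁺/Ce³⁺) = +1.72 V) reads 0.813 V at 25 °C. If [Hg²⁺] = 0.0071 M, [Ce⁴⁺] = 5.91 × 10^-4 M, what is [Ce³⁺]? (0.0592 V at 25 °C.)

0.064 M

From the Nernst equation, log Q = n(E° − E)/0.0592 = 2(0.87 − 0.813)/0.0592 = 1.926, so Q = 84.3.
With Q = [Hg²⁺]·[Ce³⁺]^2/[Ce⁴⁺]^2 and the known concentrations, [Ce³⁺]^2 in the numerator gives [Ce³⁺] = 0.064 M.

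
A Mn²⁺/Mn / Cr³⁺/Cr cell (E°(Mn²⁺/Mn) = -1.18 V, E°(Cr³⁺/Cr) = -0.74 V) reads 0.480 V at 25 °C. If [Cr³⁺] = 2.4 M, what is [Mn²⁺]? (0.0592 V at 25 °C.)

From the Nernst equation, log Q = n(E° − E)/0.0592 = 6(0.44 − 0.480)/0.0592 = -4.054, so Q = 8.83 × 10^-5.
With Q = [Mn²⁺]^3/[Cr³⁺]^2 and the known concentrations, [Mn²⁺]^3 in the numerator gives [Mn²⁺] = 0.08 M.

0.08 M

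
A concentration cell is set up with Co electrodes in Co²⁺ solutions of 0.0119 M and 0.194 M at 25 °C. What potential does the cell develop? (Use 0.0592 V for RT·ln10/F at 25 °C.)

0.036 V

Both half-cells are Co²⁺/Co, so E°_cell = 0. The concentrated side is the cathode; the cell reaction moves Co²⁺ from high to low concentration with n = 2.
Q = [Co²⁺]_dilute/[Co²⁺]_conc = 0.0119/0.194 = 0.0613.
E = 0 − (0.0592/2) log Q = −(0.0592/2)(-1.212) = 0.0359 V.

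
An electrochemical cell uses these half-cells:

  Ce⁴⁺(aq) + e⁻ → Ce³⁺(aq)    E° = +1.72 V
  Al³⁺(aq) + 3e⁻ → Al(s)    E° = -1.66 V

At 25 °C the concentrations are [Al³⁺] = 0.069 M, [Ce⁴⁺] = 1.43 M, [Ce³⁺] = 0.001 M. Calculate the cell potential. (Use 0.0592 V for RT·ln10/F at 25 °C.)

3.59 V

The Ce⁴⁺/Ce³⁺ couple has the higher reduction potential and acts as the cathode, so E°_cell = +1.72 − (-1.66) = 3.38 V.
Balancing electrons gives n = 3; the reaction quotient is Q = [Al³⁺]·[Ce³⁺]^3/[Ce⁴⁺]^3 = 2.36 × 10^-11.
At 25 °C, E = E° − (0.0592/n) log Q = 3.38 − (0.0592/3)(-10.627) = 3.380 + 0.210 = 3.590 V.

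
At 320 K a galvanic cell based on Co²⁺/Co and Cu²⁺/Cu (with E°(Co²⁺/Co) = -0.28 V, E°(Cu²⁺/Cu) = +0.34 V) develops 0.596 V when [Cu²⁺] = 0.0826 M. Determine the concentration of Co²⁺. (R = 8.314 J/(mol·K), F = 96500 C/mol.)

From the Nernst equation, ln Q = nF(E° − E)/RT = 2×96500×(0.62 − 0.596)/(8.314×320) = 1.741, so Q = 5.70.
With Q = [Co²⁺]/[Cu²⁺] and the known concentrations, [Co²⁺] in the numerator gives [Co²⁺] = 0.47 M.

0.47 M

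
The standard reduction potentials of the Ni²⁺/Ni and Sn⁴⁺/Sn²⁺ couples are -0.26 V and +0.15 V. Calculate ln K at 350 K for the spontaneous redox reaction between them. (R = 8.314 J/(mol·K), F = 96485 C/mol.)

ln K = 27.2

E°_cell = +0.15 − (-0.26) = 0.41 V, with n = 2 electrons transferred.
At equilibrium E = 0, so the Nernst equation gives ln K = nFE°/RT = (2)(96485)(0.41)/((8.314)(350)) = 27.19.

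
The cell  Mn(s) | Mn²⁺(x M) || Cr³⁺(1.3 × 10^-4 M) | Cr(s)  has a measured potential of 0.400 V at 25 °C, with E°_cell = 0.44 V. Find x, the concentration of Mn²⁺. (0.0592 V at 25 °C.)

From the Nernst equation, log Q = n(E° − E)/0.0592 = 6(0.44 − 0.400)/0.0592 = 4.054, so Q = 1.13 × 10^4.
With Q = [Mn²⁺]^3/[Cr³⁺]^2 and the known concentrations, [Mn²⁺]^3 in the numerator gives [Mn²⁺] = 0.058 M.

0.058 M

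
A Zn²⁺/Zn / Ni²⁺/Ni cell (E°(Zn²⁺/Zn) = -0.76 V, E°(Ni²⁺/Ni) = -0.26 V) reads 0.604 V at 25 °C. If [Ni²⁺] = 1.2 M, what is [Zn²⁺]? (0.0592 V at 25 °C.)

From the Nernst equation, log Q = n(E° − E)/0.0592 = 2(0.50 − 0.604)/0.0592 = -3.514, so Q = 3.07 × 10^-4.
With Q = [Zn²⁺]/[Ni²⁺] and the known concentrations, [Zn²⁺] in the numerator gives [Zn²⁺] = 3.7 × 10^-4 M.

3.7 × 10^-4 M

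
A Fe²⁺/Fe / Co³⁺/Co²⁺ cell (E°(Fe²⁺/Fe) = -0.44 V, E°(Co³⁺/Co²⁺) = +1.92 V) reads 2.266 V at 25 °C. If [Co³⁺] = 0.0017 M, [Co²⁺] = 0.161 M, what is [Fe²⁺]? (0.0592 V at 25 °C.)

0.17 M

From the Nernst equation, log Q = n(E° − E)/0.0592 = 2(2.36 − 2.266)/0.0592 = 3.176, so Q = 1500.
With Q = [Fe²⁺]·[Co²⁺]^2/[Co³⁺]^2 and the known concentrations, [Fe²⁺] in the numerator gives [Fe²⁺] = 0.17 M.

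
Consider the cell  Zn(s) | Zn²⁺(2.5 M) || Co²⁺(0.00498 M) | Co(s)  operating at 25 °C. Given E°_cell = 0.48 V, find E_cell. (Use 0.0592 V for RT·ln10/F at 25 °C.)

Balancing electrons gives n = 2; the reaction quotient is Q = [Zn²⁺]/[Co²⁺] = 502.
At 25 °C, E = E° − (0.0592/n) log Q = 0.48 − (0.0592/2)(2.701) = 0.480 − 0.080 = 0.400 V.

0.400 V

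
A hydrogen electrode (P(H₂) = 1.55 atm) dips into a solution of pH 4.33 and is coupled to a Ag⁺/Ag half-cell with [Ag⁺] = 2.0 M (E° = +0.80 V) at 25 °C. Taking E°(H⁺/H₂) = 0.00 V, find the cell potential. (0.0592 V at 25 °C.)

The Ag⁺/Ag couple is the cathode, so E°_cell = 0.80 V; n = 2.
[H⁺] = 10^(−4.33) = 4.7 × 10^-5 M, and Q = [H⁺]^2 / ([Ag⁺]^2·P(H₂)) = 3.53 × 10^-10.
E = E° − (0.0592/2) log Q = 0.80 − (0.0592/2)(-9.452) = 1.080 V.

1.08 V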